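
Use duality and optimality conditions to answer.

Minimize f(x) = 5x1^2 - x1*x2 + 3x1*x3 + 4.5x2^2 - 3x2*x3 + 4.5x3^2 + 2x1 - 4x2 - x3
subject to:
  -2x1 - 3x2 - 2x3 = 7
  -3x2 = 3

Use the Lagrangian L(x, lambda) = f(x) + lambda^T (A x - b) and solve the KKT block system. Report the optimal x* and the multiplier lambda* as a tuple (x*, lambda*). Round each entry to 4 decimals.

Form the Lagrangian:
  L(x, lambda) = (1/2) x^T Q x + c^T x + lambda^T (A x - b)
Stationarity (grad_x L = 0): Q x + c + A^T lambda = 0.
Primal feasibility: A x = b.

This gives the KKT block system:
  [ Q   A^T ] [ x     ]   [-c ]
  [ A    0  ] [ lambda ] = [ b ]

Solving the linear system:
  x*      = (-1, -1, -1)
  lambda* = (-5, 2)
  f(x*)   = 16

x* = (-1, -1, -1), lambda* = (-5, 2)


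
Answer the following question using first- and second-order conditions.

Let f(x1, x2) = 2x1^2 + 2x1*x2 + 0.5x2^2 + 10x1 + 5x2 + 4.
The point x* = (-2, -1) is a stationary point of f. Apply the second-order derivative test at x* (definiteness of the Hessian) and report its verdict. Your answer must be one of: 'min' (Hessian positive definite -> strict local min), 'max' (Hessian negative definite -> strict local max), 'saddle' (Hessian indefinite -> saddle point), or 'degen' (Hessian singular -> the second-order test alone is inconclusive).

Compute the Hessian H = grad^2 f:
  H = [[4, 2], [2, 1]]
Verify stationarity: grad f(x*) = H x* + g = (0, 0).
Eigenvalues of H: 0, 5.
H has a zero eigenvalue (singular; positive semidefinite but not definite), so H is neither positive definite, negative definite, nor indefinite. The second-order test alone is inconclusive -> degen.
(Indeed, f is constant along the null direction of H through x*, so x* is not a strict local extremum.)

degen


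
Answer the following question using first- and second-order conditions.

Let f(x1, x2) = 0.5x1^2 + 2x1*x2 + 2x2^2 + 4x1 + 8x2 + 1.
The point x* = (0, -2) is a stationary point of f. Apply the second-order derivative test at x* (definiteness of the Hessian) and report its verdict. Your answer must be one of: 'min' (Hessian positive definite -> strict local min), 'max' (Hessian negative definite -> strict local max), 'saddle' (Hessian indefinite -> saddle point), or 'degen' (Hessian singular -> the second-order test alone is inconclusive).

Compute the Hessian H = grad^2 f:
  H = [[1, 2], [2, 4]]
Verify stationarity: grad f(x*) = H x* + g = (0, 0).
Eigenvalues of H: 0, 5.
H has a zero eigenvalue (singular; positive semidefinite but not definite), so H is neither positive definite, negative definite, nor indefinite. The second-order test alone is inconclusive -> degen.
(Indeed, f is constant along the null direction of H through x*, so x* is not a strict local extremum.)

degen


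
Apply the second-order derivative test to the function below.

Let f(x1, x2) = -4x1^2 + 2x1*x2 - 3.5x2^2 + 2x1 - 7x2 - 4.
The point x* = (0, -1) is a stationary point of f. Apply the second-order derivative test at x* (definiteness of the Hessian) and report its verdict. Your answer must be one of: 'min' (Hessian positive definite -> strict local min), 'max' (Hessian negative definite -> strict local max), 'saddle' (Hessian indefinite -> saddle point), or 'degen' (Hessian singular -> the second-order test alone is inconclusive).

Compute the Hessian H = grad^2 f:
  H = [[-8, 2], [2, -7]]
Verify stationarity: grad f(x*) = H x* + g = (0, 0).
Eigenvalues of H: -9.5616, -5.4384.
Both eigenvalues < 0, so H is negative definite -> x* is a strict local max.

max


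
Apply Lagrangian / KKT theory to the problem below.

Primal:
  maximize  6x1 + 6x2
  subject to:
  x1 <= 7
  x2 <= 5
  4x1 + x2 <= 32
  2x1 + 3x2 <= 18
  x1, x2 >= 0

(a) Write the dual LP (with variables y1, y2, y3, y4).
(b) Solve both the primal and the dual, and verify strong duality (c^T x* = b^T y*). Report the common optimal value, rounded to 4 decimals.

The standard primal-dual pair for 'max c^T x s.t. A x <= b, x >= 0' is:
  Dual:  min b^T y  s.t.  A^T y >= c,  y >= 0.

So the dual LP is:
  minimize  7y1 + 5y2 + 32y3 + 18y4
  subject to:
    y1 + 4y3 + 2y4 >= 6
    y2 + y3 + 3y4 >= 6
    y1, y2, y3, y4 >= 0

Solving the primal: x* = (7, 1.3333).
  primal value c^T x* = 50.
Solving the dual: y* = (2, 0, 0, 2).
  dual value b^T y* = 50.
Strong duality: c^T x* = b^T y*. Confirmed.

50


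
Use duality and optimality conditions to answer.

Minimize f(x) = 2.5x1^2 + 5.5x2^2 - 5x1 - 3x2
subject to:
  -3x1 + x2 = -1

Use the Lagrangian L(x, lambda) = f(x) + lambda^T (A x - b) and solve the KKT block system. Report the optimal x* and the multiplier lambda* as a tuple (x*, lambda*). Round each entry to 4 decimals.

Form the Lagrangian:
  L(x, lambda) = (1/2) x^T Q x + c^T x + lambda^T (A x - b)
Stationarity (grad_x L = 0): Q x + c + A^T lambda = 0.
Primal feasibility: A x = b.

This gives the KKT block system:
  [ Q   A^T ] [ x     ]   [-c ]
  [ A    0  ] [ lambda ] = [ b ]

Solving the linear system:
  x*      = (0.4519, 0.3558)
  lambda* = (-0.9135)
  f(x*)   = -2.1202

x* = (0.4519, 0.3558), lambda* = (-0.9135)


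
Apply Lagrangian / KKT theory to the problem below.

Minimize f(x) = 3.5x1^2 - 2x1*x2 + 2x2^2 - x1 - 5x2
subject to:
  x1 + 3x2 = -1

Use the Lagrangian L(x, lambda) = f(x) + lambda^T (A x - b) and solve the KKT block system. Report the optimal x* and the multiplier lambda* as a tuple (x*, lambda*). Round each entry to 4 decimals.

Form the Lagrangian:
  L(x, lambda) = (1/2) x^T Q x + c^T x + lambda^T (A x - b)
Stationarity (grad_x L = 0): Q x + c + A^T lambda = 0.
Primal feasibility: A x = b.

This gives the KKT block system:
  [ Q   A^T ] [ x     ]   [-c ]
  [ A    0  ] [ lambda ] = [ b ]

Solving the linear system:
  x*      = (-0.2025, -0.2658)
  lambda* = (1.8861)
  f(x*)   = 1.7089

x* = (-0.2025, -0.2658), lambda* = (1.8861)


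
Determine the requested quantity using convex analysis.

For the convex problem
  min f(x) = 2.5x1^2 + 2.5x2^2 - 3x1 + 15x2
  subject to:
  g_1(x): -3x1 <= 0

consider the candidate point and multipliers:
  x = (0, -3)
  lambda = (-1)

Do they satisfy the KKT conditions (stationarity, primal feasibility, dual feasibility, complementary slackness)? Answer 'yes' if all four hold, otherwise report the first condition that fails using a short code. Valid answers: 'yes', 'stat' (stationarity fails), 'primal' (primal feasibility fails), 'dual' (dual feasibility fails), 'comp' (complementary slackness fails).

Gradient of f: grad f(x) = Q x + c = (-3, 0)
Constraint values g_i(x) = a_i^T x - b_i:
  g_1((0, -3)) = 0
Stationarity residual: grad f(x) + sum_i lambda_i a_i = (0, 0)
  -> stationarity OK
Primal feasibility (all g_i <= 0): OK
Dual feasibility (all lambda_i >= 0): FAILS
Complementary slackness (lambda_i * g_i(x) = 0 for all i): OK

Verdict: the first failing condition is dual_feasibility -> dual.

dual


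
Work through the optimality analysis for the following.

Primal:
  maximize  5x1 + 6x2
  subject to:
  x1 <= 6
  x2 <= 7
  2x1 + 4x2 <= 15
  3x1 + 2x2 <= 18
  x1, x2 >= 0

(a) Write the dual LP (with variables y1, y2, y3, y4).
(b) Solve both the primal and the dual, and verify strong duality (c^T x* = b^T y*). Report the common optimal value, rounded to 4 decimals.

The standard primal-dual pair for 'max c^T x s.t. A x <= b, x >= 0' is:
  Dual:  min b^T y  s.t.  A^T y >= c,  y >= 0.

So the dual LP is:
  minimize  6y1 + 7y2 + 15y3 + 18y4
  subject to:
    y1 + 2y3 + 3y4 >= 5
    y2 + 4y3 + 2y4 >= 6
    y1, y2, y3, y4 >= 0

Solving the primal: x* = (5.25, 1.125).
  primal value c^T x* = 33.
Solving the dual: y* = (0, 0, 1, 1).
  dual value b^T y* = 33.
Strong duality: c^T x* = b^T y*. Confirmed.

33


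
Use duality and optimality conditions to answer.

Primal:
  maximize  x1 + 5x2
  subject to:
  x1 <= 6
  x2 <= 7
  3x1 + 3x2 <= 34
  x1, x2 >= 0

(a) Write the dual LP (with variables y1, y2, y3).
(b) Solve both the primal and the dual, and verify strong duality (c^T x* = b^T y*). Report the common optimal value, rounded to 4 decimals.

The standard primal-dual pair for 'max c^T x s.t. A x <= b, x >= 0' is:
  Dual:  min b^T y  s.t.  A^T y >= c,  y >= 0.

So the dual LP is:
  minimize  6y1 + 7y2 + 34y3
  subject to:
    y1 + 3y3 >= 1
    y2 + 3y3 >= 5
    y1, y2, y3 >= 0

Solving the primal: x* = (4.3333, 7).
  primal value c^T x* = 39.3333.
Solving the dual: y* = (0, 4, 0.3333).
  dual value b^T y* = 39.3333.
Strong duality: c^T x* = b^T y*. Confirmed.

39.3333


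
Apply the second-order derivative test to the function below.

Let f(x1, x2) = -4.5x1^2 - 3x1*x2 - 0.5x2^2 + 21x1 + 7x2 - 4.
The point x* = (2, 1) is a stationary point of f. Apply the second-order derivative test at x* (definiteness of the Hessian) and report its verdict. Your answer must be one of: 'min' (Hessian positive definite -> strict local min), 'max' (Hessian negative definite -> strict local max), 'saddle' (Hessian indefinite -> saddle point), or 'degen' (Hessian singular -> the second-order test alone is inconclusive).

Compute the Hessian H = grad^2 f:
  H = [[-9, -3], [-3, -1]]
Verify stationarity: grad f(x*) = H x* + g = (0, 0).
Eigenvalues of H: -10, 0.
H has a zero eigenvalue (singular; negative semidefinite but not definite), so H is neither positive definite, negative definite, nor indefinite. The second-order test alone is inconclusive -> degen.
(Indeed, f is constant along the null direction of H through x*, so x* is not a strict local extremum.)

degen


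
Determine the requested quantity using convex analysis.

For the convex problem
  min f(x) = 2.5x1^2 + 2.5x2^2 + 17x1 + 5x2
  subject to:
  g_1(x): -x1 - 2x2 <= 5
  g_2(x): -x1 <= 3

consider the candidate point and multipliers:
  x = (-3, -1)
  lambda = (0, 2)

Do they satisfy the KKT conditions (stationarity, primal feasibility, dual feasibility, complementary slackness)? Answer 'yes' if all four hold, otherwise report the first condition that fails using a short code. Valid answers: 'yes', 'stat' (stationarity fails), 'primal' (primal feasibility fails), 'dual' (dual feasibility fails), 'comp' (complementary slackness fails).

Gradient of f: grad f(x) = Q x + c = (2, 0)
Constraint values g_i(x) = a_i^T x - b_i:
  g_1((-3, -1)) = 0
  g_2((-3, -1)) = 0
Stationarity residual: grad f(x) + sum_i lambda_i a_i = (0, 0)
  -> stationarity OK
Primal feasibility (all g_i <= 0): OK
Dual feasibility (all lambda_i >= 0): OK
Complementary slackness (lambda_i * g_i(x) = 0 for all i): OK

Verdict: yes, KKT holds.

yes


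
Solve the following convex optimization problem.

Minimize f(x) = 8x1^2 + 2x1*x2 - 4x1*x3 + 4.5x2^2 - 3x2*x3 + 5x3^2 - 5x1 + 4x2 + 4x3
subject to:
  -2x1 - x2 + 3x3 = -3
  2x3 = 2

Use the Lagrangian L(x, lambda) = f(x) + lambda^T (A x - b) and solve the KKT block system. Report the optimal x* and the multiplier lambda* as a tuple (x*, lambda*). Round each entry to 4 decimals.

Form the Lagrangian:
  L(x, lambda) = (1/2) x^T Q x + c^T x + lambda^T (A x - b)
Stationarity (grad_x L = 0): Q x + c + A^T lambda = 0.
Primal feasibility: A x = b.

This gives the KKT block system:
  [ Q   A^T ] [ x     ]   [-c ]
  [ A    0  ] [ lambda ] = [ b ]

Solving the linear system:
  x*      = (2.4318, 1.1364, 1)
  lambda* = (16.0909, -24.5682)
  f(x*)   = 46.8977

x* = (2.4318, 1.1364, 1), lambda* = (16.0909, -24.5682)


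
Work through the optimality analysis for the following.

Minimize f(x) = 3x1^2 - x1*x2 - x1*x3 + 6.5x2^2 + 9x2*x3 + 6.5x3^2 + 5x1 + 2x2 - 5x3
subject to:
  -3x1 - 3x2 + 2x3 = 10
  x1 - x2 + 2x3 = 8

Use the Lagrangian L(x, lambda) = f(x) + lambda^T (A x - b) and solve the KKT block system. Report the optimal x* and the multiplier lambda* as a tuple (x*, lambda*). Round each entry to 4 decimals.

Form the Lagrangian:
  L(x, lambda) = (1/2) x^T Q x + c^T x + lambda^T (A x - b)
Stationarity (grad_x L = 0): Q x + c + A^T lambda = 0.
Primal feasibility: A x = b.

This gives the KKT block system:
  [ Q   A^T ] [ x     ]   [-c ]
  [ A    0  ] [ lambda ] = [ b ]

Solving the linear system:
  x*      = (0.5784, -2.1568, 2.6324)
  lambda* = (0.8449, -5.4604)
  f(x*)   = 10.3255

x* = (0.5784, -2.1568, 2.6324), lambda* = (0.8449, -5.4604)


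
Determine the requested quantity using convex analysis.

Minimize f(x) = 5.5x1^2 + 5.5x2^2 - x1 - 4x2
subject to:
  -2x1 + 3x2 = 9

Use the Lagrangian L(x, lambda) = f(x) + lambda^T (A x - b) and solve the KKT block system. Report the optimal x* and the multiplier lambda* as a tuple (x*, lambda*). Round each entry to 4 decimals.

Form the Lagrangian:
  L(x, lambda) = (1/2) x^T Q x + c^T x + lambda^T (A x - b)
Stationarity (grad_x L = 0): Q x + c + A^T lambda = 0.
Primal feasibility: A x = b.

This gives the KKT block system:
  [ Q   A^T ] [ x     ]   [-c ]
  [ A    0  ] [ lambda ] = [ b ]

Solving the linear system:
  x*      = (-1.1538, 2.2308)
  lambda* = (-6.8462)
  f(x*)   = 26.9231

x* = (-1.1538, 2.2308), lambda* = (-6.8462)


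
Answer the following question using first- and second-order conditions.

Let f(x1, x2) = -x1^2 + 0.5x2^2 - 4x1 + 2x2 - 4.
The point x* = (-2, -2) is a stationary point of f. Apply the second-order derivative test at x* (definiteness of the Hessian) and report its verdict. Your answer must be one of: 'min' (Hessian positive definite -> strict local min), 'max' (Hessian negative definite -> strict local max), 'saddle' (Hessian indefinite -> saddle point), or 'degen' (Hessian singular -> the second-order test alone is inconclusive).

Compute the Hessian H = grad^2 f:
  H = [[-2, 0], [0, 1]]
Verify stationarity: grad f(x*) = H x* + g = (0, 0).
Eigenvalues of H: -2, 1.
Eigenvalues have mixed signs, so H is indefinite -> x* is a saddle point.

saddle


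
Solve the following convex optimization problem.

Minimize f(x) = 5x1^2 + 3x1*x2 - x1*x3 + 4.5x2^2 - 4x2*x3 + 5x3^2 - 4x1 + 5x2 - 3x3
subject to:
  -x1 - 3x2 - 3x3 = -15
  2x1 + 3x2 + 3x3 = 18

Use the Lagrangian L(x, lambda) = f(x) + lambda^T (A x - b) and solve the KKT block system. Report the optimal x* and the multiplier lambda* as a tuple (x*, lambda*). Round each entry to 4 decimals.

Form the Lagrangian:
  L(x, lambda) = (1/2) x^T Q x + c^T x + lambda^T (A x - b)
Stationarity (grad_x L = 0): Q x + c + A^T lambda = 0.
Primal feasibility: A x = b.

This gives the KKT block system:
  [ Q   A^T ] [ x     ]   [-c ]
  [ A    0  ] [ lambda ] = [ b ]

Solving the linear system:
  x*      = (3, 1.3333, 2.6667)
  lambda* = (-17.1111, -22.2222)
  f(x*)   = 65

x* = (3, 1.3333, 2.6667), lambda* = (-17.1111, -22.2222)


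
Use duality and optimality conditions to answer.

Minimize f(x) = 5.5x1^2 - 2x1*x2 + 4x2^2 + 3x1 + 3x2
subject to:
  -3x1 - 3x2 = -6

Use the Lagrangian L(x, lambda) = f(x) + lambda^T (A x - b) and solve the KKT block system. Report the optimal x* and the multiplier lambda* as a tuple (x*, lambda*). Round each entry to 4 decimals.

Form the Lagrangian:
  L(x, lambda) = (1/2) x^T Q x + c^T x + lambda^T (A x - b)
Stationarity (grad_x L = 0): Q x + c + A^T lambda = 0.
Primal feasibility: A x = b.

This gives the KKT block system:
  [ Q   A^T ] [ x     ]   [-c ]
  [ A    0  ] [ lambda ] = [ b ]

Solving the linear system:
  x*      = (0.8696, 1.1304)
  lambda* = (3.4348)
  f(x*)   = 13.3043

x* = (0.8696, 1.1304), lambda* = (3.4348)


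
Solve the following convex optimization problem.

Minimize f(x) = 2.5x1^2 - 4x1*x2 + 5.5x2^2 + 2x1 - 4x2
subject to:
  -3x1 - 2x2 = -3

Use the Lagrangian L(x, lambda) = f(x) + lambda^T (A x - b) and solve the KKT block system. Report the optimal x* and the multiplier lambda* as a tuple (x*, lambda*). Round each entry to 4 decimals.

Form the Lagrangian:
  L(x, lambda) = (1/2) x^T Q x + c^T x + lambda^T (A x - b)
Stationarity (grad_x L = 0): Q x + c + A^T lambda = 0.
Primal feasibility: A x = b.

This gives the KKT block system:
  [ Q   A^T ] [ x     ]   [-c ]
  [ A    0  ] [ lambda ] = [ b ]

Solving the linear system:
  x*      = (0.5449, 0.6826)
  lambda* = (0.6647)
  f(x*)   = 0.1766

x* = (0.5449, 0.6826), lambda* = (0.6647)


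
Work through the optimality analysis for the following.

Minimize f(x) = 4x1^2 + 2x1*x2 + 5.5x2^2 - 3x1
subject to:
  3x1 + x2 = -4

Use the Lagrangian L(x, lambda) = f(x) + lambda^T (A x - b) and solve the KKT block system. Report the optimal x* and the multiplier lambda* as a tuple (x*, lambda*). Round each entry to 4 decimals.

Form the Lagrangian:
  L(x, lambda) = (1/2) x^T Q x + c^T x + lambda^T (A x - b)
Stationarity (grad_x L = 0): Q x + c + A^T lambda = 0.
Primal feasibility: A x = b.

This gives the KKT block system:
  [ Q   A^T ] [ x     ]   [-c ]
  [ A    0  ] [ lambda ] = [ b ]

Solving the linear system:
  x*      = (-1.2737, -0.1789)
  lambda* = (4.5158)
  f(x*)   = 10.9421

x* = (-1.2737, -0.1789), lambda* = (4.5158)


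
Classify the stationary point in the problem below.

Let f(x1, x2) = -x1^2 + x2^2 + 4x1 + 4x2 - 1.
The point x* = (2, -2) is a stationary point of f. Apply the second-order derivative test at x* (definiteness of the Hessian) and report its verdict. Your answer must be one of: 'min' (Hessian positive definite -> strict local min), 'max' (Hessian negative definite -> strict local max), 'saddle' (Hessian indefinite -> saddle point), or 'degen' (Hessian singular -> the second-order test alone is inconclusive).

Compute the Hessian H = grad^2 f:
  H = [[-2, 0], [0, 2]]
Verify stationarity: grad f(x*) = H x* + g = (0, 0).
Eigenvalues of H: -2, 2.
Eigenvalues have mixed signs, so H is indefinite -> x* is a saddle point.

saddle


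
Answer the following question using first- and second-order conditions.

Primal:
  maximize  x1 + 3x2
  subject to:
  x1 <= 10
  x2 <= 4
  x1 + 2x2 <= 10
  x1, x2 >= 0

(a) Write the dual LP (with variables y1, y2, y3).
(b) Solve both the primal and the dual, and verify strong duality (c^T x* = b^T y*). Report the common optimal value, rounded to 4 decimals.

The standard primal-dual pair for 'max c^T x s.t. A x <= b, x >= 0' is:
  Dual:  min b^T y  s.t.  A^T y >= c,  y >= 0.

So the dual LP is:
  minimize  10y1 + 4y2 + 10y3
  subject to:
    y1 + y3 >= 1
    y2 + 2y3 >= 3
    y1, y2, y3 >= 0

Solving the primal: x* = (2, 4).
  primal value c^T x* = 14.
Solving the dual: y* = (0, 1, 1).
  dual value b^T y* = 14.
Strong duality: c^T x* = b^T y*. Confirmed.

14


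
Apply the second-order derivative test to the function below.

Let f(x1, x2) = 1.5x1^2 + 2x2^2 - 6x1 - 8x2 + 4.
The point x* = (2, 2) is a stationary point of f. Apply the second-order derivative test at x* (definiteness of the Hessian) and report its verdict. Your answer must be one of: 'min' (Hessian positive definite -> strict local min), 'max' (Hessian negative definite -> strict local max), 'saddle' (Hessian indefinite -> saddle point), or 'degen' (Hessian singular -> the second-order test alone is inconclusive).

Compute the Hessian H = grad^2 f:
  H = [[3, 0], [0, 4]]
Verify stationarity: grad f(x*) = H x* + g = (0, 0).
Eigenvalues of H: 3, 4.
Both eigenvalues > 0, so H is positive definite -> x* is a strict local min.

min


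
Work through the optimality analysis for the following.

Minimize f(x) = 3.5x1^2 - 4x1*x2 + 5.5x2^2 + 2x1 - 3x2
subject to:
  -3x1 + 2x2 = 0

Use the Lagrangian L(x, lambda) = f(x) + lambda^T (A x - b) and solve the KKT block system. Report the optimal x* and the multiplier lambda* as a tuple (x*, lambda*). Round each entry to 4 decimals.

Form the Lagrangian:
  L(x, lambda) = (1/2) x^T Q x + c^T x + lambda^T (A x - b)
Stationarity (grad_x L = 0): Q x + c + A^T lambda = 0.
Primal feasibility: A x = b.

This gives the KKT block system:
  [ Q   A^T ] [ x     ]   [-c ]
  [ A    0  ] [ lambda ] = [ b ]

Solving the linear system:
  x*      = (0.1266, 0.1899)
  lambda* = (0.7089)
  f(x*)   = -0.1582

x* = (0.1266, 0.1899), lambda* = (0.7089)


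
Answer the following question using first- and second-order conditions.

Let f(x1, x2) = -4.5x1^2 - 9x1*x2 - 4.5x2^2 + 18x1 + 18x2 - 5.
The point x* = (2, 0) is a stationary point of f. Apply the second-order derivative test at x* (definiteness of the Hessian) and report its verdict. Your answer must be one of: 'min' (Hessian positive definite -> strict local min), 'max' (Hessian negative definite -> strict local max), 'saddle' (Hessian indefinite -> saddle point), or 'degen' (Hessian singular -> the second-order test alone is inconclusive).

Compute the Hessian H = grad^2 f:
  H = [[-9, -9], [-9, -9]]
Verify stationarity: grad f(x*) = H x* + g = (0, 0).
Eigenvalues of H: -18, 0.
H has a zero eigenvalue (singular; negative semidefinite but not definite), so H is neither positive definite, negative definite, nor indefinite. The second-order test alone is inconclusive -> degen.
(Indeed, f is constant along the null direction of H through x*, so x* is not a strict local extremum.)

degen


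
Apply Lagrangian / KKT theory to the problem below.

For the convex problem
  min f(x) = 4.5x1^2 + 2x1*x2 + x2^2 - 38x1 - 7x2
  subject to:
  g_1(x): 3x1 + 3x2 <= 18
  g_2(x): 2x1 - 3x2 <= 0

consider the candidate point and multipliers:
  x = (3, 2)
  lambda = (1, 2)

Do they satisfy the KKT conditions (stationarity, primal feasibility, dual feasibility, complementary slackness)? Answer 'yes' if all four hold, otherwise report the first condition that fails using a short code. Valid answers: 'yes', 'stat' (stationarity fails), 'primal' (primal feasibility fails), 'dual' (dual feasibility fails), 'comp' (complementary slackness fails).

Gradient of f: grad f(x) = Q x + c = (-7, 3)
Constraint values g_i(x) = a_i^T x - b_i:
  g_1((3, 2)) = -3
  g_2((3, 2)) = 0
Stationarity residual: grad f(x) + sum_i lambda_i a_i = (0, 0)
  -> stationarity OK
Primal feasibility (all g_i <= 0): OK
Dual feasibility (all lambda_i >= 0): OK
Complementary slackness (lambda_i * g_i(x) = 0 for all i): FAILS

Verdict: the first failing condition is complementary_slackness -> comp.

comp


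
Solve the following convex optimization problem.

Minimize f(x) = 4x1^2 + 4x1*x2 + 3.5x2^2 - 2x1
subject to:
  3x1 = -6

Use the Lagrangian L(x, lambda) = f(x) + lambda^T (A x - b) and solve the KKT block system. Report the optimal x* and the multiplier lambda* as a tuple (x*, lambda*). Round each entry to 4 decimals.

Form the Lagrangian:
  L(x, lambda) = (1/2) x^T Q x + c^T x + lambda^T (A x - b)
Stationarity (grad_x L = 0): Q x + c + A^T lambda = 0.
Primal feasibility: A x = b.

This gives the KKT block system:
  [ Q   A^T ] [ x     ]   [-c ]
  [ A    0  ] [ lambda ] = [ b ]

Solving the linear system:
  x*      = (-2, 1.1429)
  lambda* = (4.4762)
  f(x*)   = 15.4286

x* = (-2, 1.1429), lambda* = (4.4762)


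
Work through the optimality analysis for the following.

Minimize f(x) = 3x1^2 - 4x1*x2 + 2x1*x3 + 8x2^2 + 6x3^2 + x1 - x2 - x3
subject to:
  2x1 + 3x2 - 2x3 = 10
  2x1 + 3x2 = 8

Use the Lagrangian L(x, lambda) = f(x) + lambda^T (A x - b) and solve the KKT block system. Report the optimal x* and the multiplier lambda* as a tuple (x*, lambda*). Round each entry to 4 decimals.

Form the Lagrangian:
  L(x, lambda) = (1/2) x^T Q x + c^T x + lambda^T (A x - b)
Stationarity (grad_x L = 0): Q x + c + A^T lambda = 0.
Primal feasibility: A x = b.

This gives the KKT block system:
  [ Q   A^T ] [ x     ]   [-c ]
  [ A    0  ] [ lambda ] = [ b ]

Solving the linear system:
  x*      = (2.1386, 1.241, -1)
  lambda* = (-4.3614, 0.9277)
  f(x*)   = 19.0452

x* = (2.1386, 1.241, -1), lambda* = (-4.3614, 0.9277)


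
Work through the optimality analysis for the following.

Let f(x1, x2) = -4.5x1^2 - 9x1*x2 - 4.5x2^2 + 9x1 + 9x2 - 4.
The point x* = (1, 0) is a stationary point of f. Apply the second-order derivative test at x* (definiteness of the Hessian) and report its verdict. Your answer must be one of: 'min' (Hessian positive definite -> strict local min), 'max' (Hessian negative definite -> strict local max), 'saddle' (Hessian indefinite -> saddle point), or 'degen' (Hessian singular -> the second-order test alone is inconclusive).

Compute the Hessian H = grad^2 f:
  H = [[-9, -9], [-9, -9]]
Verify stationarity: grad f(x*) = H x* + g = (0, 0).
Eigenvalues of H: -18, 0.
H has a zero eigenvalue (singular; negative semidefinite but not definite), so H is neither positive definite, negative definite, nor indefinite. The second-order test alone is inconclusive -> degen.
(Indeed, f is constant along the null direction of H through x*, so x* is not a strict local extremum.)

degen


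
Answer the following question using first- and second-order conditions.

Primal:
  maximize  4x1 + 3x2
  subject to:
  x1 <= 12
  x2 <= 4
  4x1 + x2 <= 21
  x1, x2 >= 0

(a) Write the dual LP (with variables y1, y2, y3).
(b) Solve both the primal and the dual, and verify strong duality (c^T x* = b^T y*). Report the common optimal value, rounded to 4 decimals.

The standard primal-dual pair for 'max c^T x s.t. A x <= b, x >= 0' is:
  Dual:  min b^T y  s.t.  A^T y >= c,  y >= 0.

So the dual LP is:
  minimize  12y1 + 4y2 + 21y3
  subject to:
    y1 + 4y3 >= 4
    y2 + y3 >= 3
    y1, y2, y3 >= 0

Solving the primal: x* = (4.25, 4).
  primal value c^T x* = 29.
Solving the dual: y* = (0, 2, 1).
  dual value b^T y* = 29.
Strong duality: c^T x* = b^T y*. Confirmed.

29


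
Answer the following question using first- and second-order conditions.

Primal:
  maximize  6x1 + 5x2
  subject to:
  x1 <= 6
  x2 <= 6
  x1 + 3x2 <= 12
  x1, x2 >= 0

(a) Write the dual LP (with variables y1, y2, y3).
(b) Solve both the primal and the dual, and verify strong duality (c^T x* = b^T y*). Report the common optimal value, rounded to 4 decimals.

The standard primal-dual pair for 'max c^T x s.t. A x <= b, x >= 0' is:
  Dual:  min b^T y  s.t.  A^T y >= c,  y >= 0.

So the dual LP is:
  minimize  6y1 + 6y2 + 12y3
  subject to:
    y1 + y3 >= 6
    y2 + 3y3 >= 5
    y1, y2, y3 >= 0

Solving the primal: x* = (6, 2).
  primal value c^T x* = 46.
Solving the dual: y* = (4.3333, 0, 1.6667).
  dual value b^T y* = 46.
Strong duality: c^T x* = b^T y*. Confirmed.

46


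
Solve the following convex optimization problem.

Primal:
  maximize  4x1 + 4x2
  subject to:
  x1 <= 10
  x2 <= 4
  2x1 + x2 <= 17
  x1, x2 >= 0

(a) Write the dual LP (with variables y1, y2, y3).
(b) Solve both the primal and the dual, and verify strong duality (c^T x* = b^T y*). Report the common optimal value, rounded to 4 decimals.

The standard primal-dual pair for 'max c^T x s.t. A x <= b, x >= 0' is:
  Dual:  min b^T y  s.t.  A^T y >= c,  y >= 0.

So the dual LP is:
  minimize  10y1 + 4y2 + 17y3
  subject to:
    y1 + 2y3 >= 4
    y2 + y3 >= 4
    y1, y2, y3 >= 0

Solving the primal: x* = (6.5, 4).
  primal value c^T x* = 42.
Solving the dual: y* = (0, 2, 2).
  dual value b^T y* = 42.
Strong duality: c^T x* = b^T y*. Confirmed.

42


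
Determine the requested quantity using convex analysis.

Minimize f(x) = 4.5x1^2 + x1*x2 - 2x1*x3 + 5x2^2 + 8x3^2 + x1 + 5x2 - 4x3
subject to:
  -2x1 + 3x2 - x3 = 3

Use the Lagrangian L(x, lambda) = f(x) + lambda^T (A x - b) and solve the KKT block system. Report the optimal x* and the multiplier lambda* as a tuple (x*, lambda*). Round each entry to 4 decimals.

Form the Lagrangian:
  L(x, lambda) = (1/2) x^T Q x + c^T x + lambda^T (A x - b)
Stationarity (grad_x L = 0): Q x + c + A^T lambda = 0.
Primal feasibility: A x = b.

This gives the KKT block system:
  [ Q   A^T ] [ x     ]   [-c ]
  [ A    0  ] [ lambda ] = [ b ]

Solving the linear system:
  x*      = (-0.8108, 0.4487, -0.0321)
  lambda* = (-2.8922)
  f(x*)   = 5.119

x* = (-0.8108, 0.4487, -0.0321), lambda* = (-2.8922)


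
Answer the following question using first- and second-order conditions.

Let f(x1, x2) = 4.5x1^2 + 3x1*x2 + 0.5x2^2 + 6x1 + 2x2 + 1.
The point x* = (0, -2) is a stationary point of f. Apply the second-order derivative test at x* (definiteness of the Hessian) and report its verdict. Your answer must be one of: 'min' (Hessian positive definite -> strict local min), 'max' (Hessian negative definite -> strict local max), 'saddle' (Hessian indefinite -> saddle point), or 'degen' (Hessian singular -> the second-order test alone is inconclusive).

Compute the Hessian H = grad^2 f:
  H = [[9, 3], [3, 1]]
Verify stationarity: grad f(x*) = H x* + g = (0, 0).
Eigenvalues of H: 0, 10.
H has a zero eigenvalue (singular; positive semidefinite but not definite), so H is neither positive definite, negative definite, nor indefinite. The second-order test alone is inconclusive -> degen.
(Indeed, f is constant along the null direction of H through x*, so x* is not a strict local extremum.)

degen


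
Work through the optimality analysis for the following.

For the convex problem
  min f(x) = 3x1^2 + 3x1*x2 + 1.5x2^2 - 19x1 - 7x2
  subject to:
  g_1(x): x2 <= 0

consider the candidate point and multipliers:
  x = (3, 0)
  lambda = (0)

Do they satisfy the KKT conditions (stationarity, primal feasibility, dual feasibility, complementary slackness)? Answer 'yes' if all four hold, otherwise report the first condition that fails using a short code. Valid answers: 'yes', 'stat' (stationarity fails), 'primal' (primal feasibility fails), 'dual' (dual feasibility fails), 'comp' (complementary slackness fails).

Gradient of f: grad f(x) = Q x + c = (-1, 2)
Constraint values g_i(x) = a_i^T x - b_i:
  g_1((3, 0)) = 0
Stationarity residual: grad f(x) + sum_i lambda_i a_i = (-1, 2)
  -> stationarity FAILS
Primal feasibility (all g_i <= 0): OK
Dual feasibility (all lambda_i >= 0): OK
Complementary slackness (lambda_i * g_i(x) = 0 for all i): OK

Verdict: the first failing condition is stationarity -> stat.

stat


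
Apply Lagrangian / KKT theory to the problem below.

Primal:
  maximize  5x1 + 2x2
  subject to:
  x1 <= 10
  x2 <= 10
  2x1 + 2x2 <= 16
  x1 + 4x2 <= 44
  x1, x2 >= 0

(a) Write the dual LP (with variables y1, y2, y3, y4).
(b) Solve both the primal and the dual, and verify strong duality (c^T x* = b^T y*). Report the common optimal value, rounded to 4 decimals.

The standard primal-dual pair for 'max c^T x s.t. A x <= b, x >= 0' is:
  Dual:  min b^T y  s.t.  A^T y >= c,  y >= 0.

So the dual LP is:
  minimize  10y1 + 10y2 + 16y3 + 44y4
  subject to:
    y1 + 2y3 + y4 >= 5
    y2 + 2y3 + 4y4 >= 2
    y1, y2, y3, y4 >= 0

Solving the primal: x* = (8, 0).
  primal value c^T x* = 40.
Solving the dual: y* = (0, 0, 2.5, 0).
  dual value b^T y* = 40.
Strong duality: c^T x* = b^T y*. Confirmed.

40


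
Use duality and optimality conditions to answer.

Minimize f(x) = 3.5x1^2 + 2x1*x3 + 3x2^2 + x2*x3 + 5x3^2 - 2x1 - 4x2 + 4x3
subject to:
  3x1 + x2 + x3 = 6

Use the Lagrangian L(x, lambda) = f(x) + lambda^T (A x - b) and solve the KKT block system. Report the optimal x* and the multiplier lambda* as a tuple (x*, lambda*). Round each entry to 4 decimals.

Form the Lagrangian:
  L(x, lambda) = (1/2) x^T Q x + c^T x + lambda^T (A x - b)
Stationarity (grad_x L = 0): Q x + c + A^T lambda = 0.
Primal feasibility: A x = b.

This gives the KKT block system:
  [ Q   A^T ] [ x     ]   [-c ]
  [ A    0  ] [ lambda ] = [ b ]

Solving the linear system:
  x*      = (1.7664, 1.2743, -0.5735)
  lambda* = (-3.0726)
  f(x*)   = 3.7558

x* = (1.7664, 1.2743, -0.5735), lambda* = (-3.0726)


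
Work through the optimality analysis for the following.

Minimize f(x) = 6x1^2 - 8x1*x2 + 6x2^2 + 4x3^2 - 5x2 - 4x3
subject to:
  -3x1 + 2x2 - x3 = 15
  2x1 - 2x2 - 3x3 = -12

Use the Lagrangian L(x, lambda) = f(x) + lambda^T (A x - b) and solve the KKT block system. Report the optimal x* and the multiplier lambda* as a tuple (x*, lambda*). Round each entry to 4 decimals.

Form the Lagrangian:
  L(x, lambda) = (1/2) x^T Q x + c^T x + lambda^T (A x - b)
Stationarity (grad_x L = 0): Q x + c + A^T lambda = 0.
Primal feasibility: A x = b.

This gives the KKT block system:
  [ Q   A^T ] [ x     ]   [-c ]
  [ A    0  ] [ lambda ] = [ b ]

Solving the linear system:
  x*      = (-4.2607, 1.2666, 0.3152)
  lambda* = (-16.9763, 5.1659)
  f(x*)   = 154.5207

x* = (-4.2607, 1.2666, 0.3152), lambda* = (-16.9763, 5.1659)


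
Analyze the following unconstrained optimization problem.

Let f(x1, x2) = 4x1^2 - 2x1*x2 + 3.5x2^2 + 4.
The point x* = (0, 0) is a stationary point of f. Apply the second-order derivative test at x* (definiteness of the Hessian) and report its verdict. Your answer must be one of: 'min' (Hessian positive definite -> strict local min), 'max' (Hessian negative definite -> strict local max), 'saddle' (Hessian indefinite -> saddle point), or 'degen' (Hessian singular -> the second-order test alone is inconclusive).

Compute the Hessian H = grad^2 f:
  H = [[8, -2], [-2, 7]]
Verify stationarity: grad f(x*) = H x* + g = (0, 0).
Eigenvalues of H: 5.4384, 9.5616.
Both eigenvalues > 0, so H is positive definite -> x* is a strict local min.

min


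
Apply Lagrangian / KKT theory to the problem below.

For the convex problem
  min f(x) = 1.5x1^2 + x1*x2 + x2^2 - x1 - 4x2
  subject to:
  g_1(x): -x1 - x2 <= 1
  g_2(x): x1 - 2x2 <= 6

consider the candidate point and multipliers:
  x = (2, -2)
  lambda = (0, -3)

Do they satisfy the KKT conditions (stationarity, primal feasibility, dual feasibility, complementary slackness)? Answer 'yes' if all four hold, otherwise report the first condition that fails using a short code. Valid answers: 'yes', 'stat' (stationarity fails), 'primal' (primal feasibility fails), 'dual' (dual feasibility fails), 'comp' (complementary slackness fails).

Gradient of f: grad f(x) = Q x + c = (3, -6)
Constraint values g_i(x) = a_i^T x - b_i:
  g_1((2, -2)) = -1
  g_2((2, -2)) = 0
Stationarity residual: grad f(x) + sum_i lambda_i a_i = (0, 0)
  -> stationarity OK
Primal feasibility (all g_i <= 0): OK
Dual feasibility (all lambda_i >= 0): FAILS
Complementary slackness (lambda_i * g_i(x) = 0 for all i): OK

Verdict: the first failing condition is dual_feasibility -> dual.

dual


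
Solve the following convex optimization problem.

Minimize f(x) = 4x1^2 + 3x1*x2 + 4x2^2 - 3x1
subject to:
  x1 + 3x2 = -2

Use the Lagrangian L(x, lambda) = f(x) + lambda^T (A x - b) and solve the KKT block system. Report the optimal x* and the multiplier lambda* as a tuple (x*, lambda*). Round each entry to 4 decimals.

Form the Lagrangian:
  L(x, lambda) = (1/2) x^T Q x + c^T x + lambda^T (A x - b)
Stationarity (grad_x L = 0): Q x + c + A^T lambda = 0.
Primal feasibility: A x = b.

This gives the KKT block system:
  [ Q   A^T ] [ x     ]   [-c ]
  [ A    0  ] [ lambda ] = [ b ]

Solving the linear system:
  x*      = (0.4677, -0.8226)
  lambda* = (1.7258)
  f(x*)   = 1.0242

x* = (0.4677, -0.8226), lambda* = (1.7258)


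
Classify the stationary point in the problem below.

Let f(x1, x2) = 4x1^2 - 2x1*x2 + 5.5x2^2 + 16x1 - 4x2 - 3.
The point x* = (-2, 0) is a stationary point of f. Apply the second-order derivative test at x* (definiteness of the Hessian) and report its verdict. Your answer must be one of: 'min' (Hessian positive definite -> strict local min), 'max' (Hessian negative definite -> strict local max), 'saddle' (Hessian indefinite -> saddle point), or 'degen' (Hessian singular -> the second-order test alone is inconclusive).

Compute the Hessian H = grad^2 f:
  H = [[8, -2], [-2, 11]]
Verify stationarity: grad f(x*) = H x* + g = (0, 0).
Eigenvalues of H: 7, 12.
Both eigenvalues > 0, so H is positive definite -> x* is a strict local min.

min


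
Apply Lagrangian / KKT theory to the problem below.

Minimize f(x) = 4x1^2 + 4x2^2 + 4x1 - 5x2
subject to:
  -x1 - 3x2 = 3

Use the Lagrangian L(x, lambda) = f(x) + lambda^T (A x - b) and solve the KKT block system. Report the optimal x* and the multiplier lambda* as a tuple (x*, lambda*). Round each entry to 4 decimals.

Form the Lagrangian:
  L(x, lambda) = (1/2) x^T Q x + c^T x + lambda^T (A x - b)
Stationarity (grad_x L = 0): Q x + c + A^T lambda = 0.
Primal feasibility: A x = b.

This gives the KKT block system:
  [ Q   A^T ] [ x     ]   [-c ]
  [ A    0  ] [ lambda ] = [ b ]

Solving the linear system:
  x*      = (-0.9375, -0.6875)
  lambda* = (-3.5)
  f(x*)   = 5.0938

x* = (-0.9375, -0.6875), lambda* = (-3.5)


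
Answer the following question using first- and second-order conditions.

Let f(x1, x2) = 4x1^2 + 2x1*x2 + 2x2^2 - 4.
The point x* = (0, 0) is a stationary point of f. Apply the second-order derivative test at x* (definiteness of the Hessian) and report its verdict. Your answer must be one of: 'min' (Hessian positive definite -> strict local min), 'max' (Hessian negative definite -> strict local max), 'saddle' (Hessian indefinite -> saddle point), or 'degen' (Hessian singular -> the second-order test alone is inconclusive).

Compute the Hessian H = grad^2 f:
  H = [[8, 2], [2, 4]]
Verify stationarity: grad f(x*) = H x* + g = (0, 0).
Eigenvalues of H: 3.1716, 8.8284.
Both eigenvalues > 0, so H is positive definite -> x* is a strict local min.

min


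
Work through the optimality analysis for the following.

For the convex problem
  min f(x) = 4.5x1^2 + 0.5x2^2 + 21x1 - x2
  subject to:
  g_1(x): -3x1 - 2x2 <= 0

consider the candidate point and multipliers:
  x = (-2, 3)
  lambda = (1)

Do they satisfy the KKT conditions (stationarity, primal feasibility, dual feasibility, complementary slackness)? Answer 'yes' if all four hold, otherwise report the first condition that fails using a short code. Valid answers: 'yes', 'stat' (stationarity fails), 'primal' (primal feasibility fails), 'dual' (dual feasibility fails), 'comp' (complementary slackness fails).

Gradient of f: grad f(x) = Q x + c = (3, 2)
Constraint values g_i(x) = a_i^T x - b_i:
  g_1((-2, 3)) = 0
Stationarity residual: grad f(x) + sum_i lambda_i a_i = (0, 0)
  -> stationarity OK
Primal feasibility (all g_i <= 0): OK
Dual feasibility (all lambda_i >= 0): OK
Complementary slackness (lambda_i * g_i(x) = 0 for all i): OK

Verdict: yes, KKT holds.

yes


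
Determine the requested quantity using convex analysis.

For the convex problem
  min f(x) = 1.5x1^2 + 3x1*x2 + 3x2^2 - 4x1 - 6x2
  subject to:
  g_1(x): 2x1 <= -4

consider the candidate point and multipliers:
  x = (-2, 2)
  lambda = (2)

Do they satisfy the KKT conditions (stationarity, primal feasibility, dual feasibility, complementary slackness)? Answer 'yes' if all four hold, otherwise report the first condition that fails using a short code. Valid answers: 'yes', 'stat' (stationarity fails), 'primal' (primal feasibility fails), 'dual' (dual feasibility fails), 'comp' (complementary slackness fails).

Gradient of f: grad f(x) = Q x + c = (-4, 0)
Constraint values g_i(x) = a_i^T x - b_i:
  g_1((-2, 2)) = 0
Stationarity residual: grad f(x) + sum_i lambda_i a_i = (0, 0)
  -> stationarity OK
Primal feasibility (all g_i <= 0): OK
Dual feasibility (all lambda_i >= 0): OK
Complementary slackness (lambda_i * g_i(x) = 0 for all i): OK

Verdict: yes, KKT holds.

yes


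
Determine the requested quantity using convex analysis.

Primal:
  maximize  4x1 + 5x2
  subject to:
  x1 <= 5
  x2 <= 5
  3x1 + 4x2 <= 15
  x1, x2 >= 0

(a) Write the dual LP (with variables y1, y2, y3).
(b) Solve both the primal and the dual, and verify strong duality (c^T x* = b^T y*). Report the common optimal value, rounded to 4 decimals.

The standard primal-dual pair for 'max c^T x s.t. A x <= b, x >= 0' is:
  Dual:  min b^T y  s.t.  A^T y >= c,  y >= 0.

So the dual LP is:
  minimize  5y1 + 5y2 + 15y3
  subject to:
    y1 + 3y3 >= 4
    y2 + 4y3 >= 5
    y1, y2, y3 >= 0

Solving the primal: x* = (5, 0).
  primal value c^T x* = 20.
Solving the dual: y* = (0.25, 0, 1.25).
  dual value b^T y* = 20.
Strong duality: c^T x* = b^T y*. Confirmed.

20


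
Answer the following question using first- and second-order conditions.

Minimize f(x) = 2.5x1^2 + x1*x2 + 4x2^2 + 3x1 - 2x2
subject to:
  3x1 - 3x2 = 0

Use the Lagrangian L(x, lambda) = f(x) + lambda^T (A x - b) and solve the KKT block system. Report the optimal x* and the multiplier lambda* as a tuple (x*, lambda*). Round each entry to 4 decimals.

Form the Lagrangian:
  L(x, lambda) = (1/2) x^T Q x + c^T x + lambda^T (A x - b)
Stationarity (grad_x L = 0): Q x + c + A^T lambda = 0.
Primal feasibility: A x = b.

This gives the KKT block system:
  [ Q   A^T ] [ x     ]   [-c ]
  [ A    0  ] [ lambda ] = [ b ]

Solving the linear system:
  x*      = (-0.0667, -0.0667)
  lambda* = (-0.8667)
  f(x*)   = -0.0333

x* = (-0.0667, -0.0667), lambda* = (-0.8667)


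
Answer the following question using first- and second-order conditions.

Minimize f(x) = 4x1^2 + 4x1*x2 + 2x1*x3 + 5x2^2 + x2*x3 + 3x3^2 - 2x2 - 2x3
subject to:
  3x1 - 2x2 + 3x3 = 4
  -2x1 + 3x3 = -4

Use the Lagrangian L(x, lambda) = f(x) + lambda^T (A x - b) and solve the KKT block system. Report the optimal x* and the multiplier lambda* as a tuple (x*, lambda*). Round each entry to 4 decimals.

Form the Lagrangian:
  L(x, lambda) = (1/2) x^T Q x + c^T x + lambda^T (A x - b)
Stationarity (grad_x L = 0): Q x + c + A^T lambda = 0.
Primal feasibility: A x = b.

This gives the KKT block system:
  [ Q   A^T ] [ x     ]   [-c ]
  [ A    0  ] [ lambda ] = [ b ]

Solving the linear system:
  x*      = (1.3748, -0.563, -0.4168)
  lambda* = (-1.2739, 2.0454)
  f(x*)   = 7.6185

x* = (1.3748, -0.563, -0.4168), lambda* = (-1.2739, 2.0454)
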